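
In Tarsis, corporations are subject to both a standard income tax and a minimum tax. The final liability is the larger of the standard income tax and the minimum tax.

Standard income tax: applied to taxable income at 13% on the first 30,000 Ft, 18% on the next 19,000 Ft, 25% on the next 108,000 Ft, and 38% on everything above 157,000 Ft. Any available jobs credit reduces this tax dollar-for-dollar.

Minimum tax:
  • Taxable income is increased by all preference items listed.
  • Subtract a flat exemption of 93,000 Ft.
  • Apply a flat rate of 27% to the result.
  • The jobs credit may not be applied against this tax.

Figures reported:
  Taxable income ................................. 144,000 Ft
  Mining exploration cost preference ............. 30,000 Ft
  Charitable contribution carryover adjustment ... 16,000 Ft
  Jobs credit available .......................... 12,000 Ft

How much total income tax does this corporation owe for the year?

26,190 Ft

Standard income tax:
  30,000 Ft × 13% = 3,900 Ft
  19,000 Ft × 18% = 3,420 Ft
  95,000 Ft × 25% = 23,750 Ft
  → 31,070 Ft
  Less jobs credit 12,000 Ft → 19,070 Ft

Minimum tax:
  Adjusted income: 144,000 Ft + 30,000 Ft + 16,000 Ft = 190,000 Ft
  Less exemption 93,000 Ft → base 97,000 Ft
  97,000 Ft × 27% = 26,190 Ft

26,190 Ft > 19,070 Ft, so the minimum tax is the binding amount.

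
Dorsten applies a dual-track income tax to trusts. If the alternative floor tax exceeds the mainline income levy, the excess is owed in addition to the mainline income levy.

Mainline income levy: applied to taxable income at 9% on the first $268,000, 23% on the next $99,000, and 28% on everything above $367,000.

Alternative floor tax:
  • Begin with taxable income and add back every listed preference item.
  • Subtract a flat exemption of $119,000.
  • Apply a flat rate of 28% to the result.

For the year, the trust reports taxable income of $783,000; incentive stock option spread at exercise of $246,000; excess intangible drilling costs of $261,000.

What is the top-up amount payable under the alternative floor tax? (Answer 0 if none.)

$164,510

Mainline income levy:
  $268,000 × 9% = $24,120
  $99,000 × 23% = $22,770
  $416,000 × 28% = $116,480
  → $163,370

Alternative floor tax:
  Adjusted income: $783,000 + $246,000 + $261,000 = $1,290,000
  Less exemption $119,000 → base $1,171,000
  $1,171,000 × 28% = $327,880

Excess of alternative floor tax over mainline income levy: $327,880 − $163,370 = $164,510.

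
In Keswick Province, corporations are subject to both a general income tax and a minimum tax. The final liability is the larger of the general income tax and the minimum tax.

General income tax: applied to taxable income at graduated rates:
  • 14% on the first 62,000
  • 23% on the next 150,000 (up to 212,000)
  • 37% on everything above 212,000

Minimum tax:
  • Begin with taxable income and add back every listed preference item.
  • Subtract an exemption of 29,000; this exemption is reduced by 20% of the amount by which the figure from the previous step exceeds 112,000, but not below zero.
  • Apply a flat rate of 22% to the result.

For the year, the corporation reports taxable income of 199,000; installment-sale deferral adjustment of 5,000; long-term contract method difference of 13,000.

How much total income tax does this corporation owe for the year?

Minimum tax:
  Adjusted income: 199,000 + 5,000 + 13,000 = 217,000
  Exemption: 29,000 − 20% × (217,000 − 112,000) = 29,000 − 21,000 = 8,000
  Base: 217,000 − 8,000 = 209,000
  209,000 × 22% = 45,980

General income tax:
  62,000 × 14% = 8,680
  137,000 × 23% = 31,510
  → 40,190

45,980 > 40,190, so the minimum tax is the binding amount.

45,980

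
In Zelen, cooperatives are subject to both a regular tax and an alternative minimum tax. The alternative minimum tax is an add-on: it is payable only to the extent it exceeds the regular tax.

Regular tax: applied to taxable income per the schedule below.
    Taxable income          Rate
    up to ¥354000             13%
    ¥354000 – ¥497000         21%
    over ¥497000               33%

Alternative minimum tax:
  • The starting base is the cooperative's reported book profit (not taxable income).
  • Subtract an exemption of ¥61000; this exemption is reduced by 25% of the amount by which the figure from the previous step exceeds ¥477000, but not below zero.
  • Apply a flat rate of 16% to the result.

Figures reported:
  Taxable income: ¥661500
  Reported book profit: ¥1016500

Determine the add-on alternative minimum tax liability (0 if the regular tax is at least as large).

Alternative minimum tax:
  Base (reported book profit): ¥1016500
  Exemption: 25% × (¥1016500 − ¥477000) = ¥134875 ≥ ¥61000, so the exemption is fully phased out
  Base: ¥1016500 − ¥0 = ¥1016500
  ¥1016500 × 16% = ¥162640

Regular tax:
  ¥354000 × 13% = ¥46020
  ¥143000 × 21% = ¥30030
  ¥164500 × 33% = ¥54285
  → ¥130335

Excess of alternative minimum tax over regular tax: ¥162640 − ¥130335 = ¥32305.

¥32305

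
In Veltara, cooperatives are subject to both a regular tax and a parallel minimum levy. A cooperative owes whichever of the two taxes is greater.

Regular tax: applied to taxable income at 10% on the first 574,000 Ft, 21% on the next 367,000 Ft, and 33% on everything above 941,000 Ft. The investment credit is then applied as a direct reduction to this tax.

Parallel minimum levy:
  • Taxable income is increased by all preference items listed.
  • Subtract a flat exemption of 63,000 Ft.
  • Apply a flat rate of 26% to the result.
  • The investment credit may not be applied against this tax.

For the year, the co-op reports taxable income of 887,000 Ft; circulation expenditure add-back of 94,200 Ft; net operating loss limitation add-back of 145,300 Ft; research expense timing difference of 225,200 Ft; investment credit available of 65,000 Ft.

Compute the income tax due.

335,062 Ft

Parallel minimum levy:
  Adjusted income: 887,000 Ft + 94,200 Ft + 145,300 Ft + 225,200 Ft = 1,351,700 Ft
  Less exemption 63,000 Ft → base 1,288,700 Ft
  1,288,700 Ft × 26% = 335,062 Ft

Regular tax:
  574,000 Ft × 10% = 57,400 Ft
  313,000 Ft × 21% = 65,730 Ft
  → 123,130 Ft
  Less investment credit 65,000 Ft → 58,130 Ft

335,062 Ft > 58,130 Ft, so the parallel minimum levy is the binding amount.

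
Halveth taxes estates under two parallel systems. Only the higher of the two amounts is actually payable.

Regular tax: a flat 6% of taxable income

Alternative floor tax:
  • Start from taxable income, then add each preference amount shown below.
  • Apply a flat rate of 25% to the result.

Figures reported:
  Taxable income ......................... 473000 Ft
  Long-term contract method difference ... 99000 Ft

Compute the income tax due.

143000 Ft

Regular tax:
  473000 Ft × 6% = 28380 Ft

Alternative floor tax:
  Adjusted income: 473000 Ft + 99000 Ft = 572000 Ft
  572000 Ft × 25% = 143000 Ft

143000 Ft > 28380 Ft, so the alternative floor tax is the binding amount.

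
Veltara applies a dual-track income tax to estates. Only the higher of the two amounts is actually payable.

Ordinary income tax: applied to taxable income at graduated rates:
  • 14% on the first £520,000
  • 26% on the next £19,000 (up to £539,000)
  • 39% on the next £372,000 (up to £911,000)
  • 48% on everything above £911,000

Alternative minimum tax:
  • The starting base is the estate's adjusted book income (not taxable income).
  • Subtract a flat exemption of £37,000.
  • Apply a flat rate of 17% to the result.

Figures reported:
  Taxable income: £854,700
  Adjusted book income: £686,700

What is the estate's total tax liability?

Alternative minimum tax:
  Base (adjusted book income): £686,700
  Less exemption £37,000 → base £649,700
  £649,700 × 17% = £110,449

Ordinary income tax:
  £520,000 × 14% = £72,800
  £19,000 × 26% = £4,940
  £315,700 × 39% = £123,123
  → £200,863

£200,863 > £110,449, so the ordinary income tax governs.

£200,863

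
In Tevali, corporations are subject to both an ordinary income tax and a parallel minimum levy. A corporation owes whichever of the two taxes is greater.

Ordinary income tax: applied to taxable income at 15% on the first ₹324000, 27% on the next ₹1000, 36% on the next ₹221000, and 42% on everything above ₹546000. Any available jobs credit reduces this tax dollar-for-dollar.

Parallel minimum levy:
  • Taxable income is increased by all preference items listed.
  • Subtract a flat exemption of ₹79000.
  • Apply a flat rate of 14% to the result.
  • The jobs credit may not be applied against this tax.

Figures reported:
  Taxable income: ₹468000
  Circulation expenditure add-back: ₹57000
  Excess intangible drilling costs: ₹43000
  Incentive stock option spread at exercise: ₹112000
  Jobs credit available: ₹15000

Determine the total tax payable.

Ordinary income tax:
  ₹324000 × 15% = ₹48600
  ₹1000 × 27% = ₹270
  ₹143000 × 36% = ₹51480
  → ₹100350
  Less jobs credit ₹15000 → ₹85350

Parallel minimum levy:
  Adjusted income: ₹468000 + ₹57000 + ₹43000 + ₹112000 = ₹680000
  Less exemption ₹79000 → base ₹601000
  ₹601000 × 14% = ₹84140

₹85350 > ₹84140, so the ordinary income tax governs.

₹85350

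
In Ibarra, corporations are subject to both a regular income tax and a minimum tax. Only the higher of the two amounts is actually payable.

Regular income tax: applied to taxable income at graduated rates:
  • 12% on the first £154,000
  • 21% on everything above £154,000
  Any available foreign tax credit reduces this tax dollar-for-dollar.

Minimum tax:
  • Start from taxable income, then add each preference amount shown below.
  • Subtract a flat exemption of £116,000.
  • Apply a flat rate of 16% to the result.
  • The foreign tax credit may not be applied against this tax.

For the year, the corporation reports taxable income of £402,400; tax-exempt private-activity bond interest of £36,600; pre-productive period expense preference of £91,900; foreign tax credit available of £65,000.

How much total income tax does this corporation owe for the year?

Regular income tax:
  £154,000 × 12% = £18,480
  £248,400 × 21% = £52,164
  → £70,644
  Less foreign tax credit £65,000 → £5,644

Minimum tax:
  Adjusted income: £402,400 + £36,600 + £91,900 = £530,900
  Less exemption £116,000 → base £414,900
  £414,900 × 16% = £66,384

£66,384 > £5,644, so the minimum tax is the binding amount.

£66,384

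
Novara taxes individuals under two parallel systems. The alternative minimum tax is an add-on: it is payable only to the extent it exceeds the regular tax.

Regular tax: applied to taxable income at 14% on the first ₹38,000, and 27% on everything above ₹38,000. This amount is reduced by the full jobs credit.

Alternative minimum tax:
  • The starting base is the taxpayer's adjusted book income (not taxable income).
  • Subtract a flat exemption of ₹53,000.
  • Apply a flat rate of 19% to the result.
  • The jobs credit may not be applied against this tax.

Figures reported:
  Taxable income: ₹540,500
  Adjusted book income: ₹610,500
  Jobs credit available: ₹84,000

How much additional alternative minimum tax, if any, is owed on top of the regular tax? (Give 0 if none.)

Regular tax:
  ₹38,000 × 14% = ₹5,320
  ₹502,500 × 27% = ₹135,675
  → ₹140,995
  Less jobs credit ₹84,000 → ₹56,995

Alternative minimum tax:
  Base (adjusted book income): ₹610,500
  Less exemption ₹53,000 → base ₹557,500
  ₹557,500 × 19% = ₹105,925

Excess of alternative minimum tax over regular tax: ₹105,925 − ₹56,995 = ₹48,930.

₹48,930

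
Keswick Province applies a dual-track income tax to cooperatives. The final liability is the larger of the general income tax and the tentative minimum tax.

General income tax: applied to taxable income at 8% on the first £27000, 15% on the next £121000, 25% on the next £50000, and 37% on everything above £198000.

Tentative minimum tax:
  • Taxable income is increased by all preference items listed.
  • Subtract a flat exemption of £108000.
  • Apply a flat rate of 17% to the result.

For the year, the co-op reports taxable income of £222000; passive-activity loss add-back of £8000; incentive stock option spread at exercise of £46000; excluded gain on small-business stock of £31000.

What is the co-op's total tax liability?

Tentative minimum tax:
  Adjusted income: £222000 + £8000 + £46000 + £31000 = £307000
  Less exemption £108000 → base £199000
  £199000 × 17% = £33830

General income tax:
  £27000 × 8% = £2160
  £121000 × 15% = £18150
  £50000 × 25% = £12500
  £24000 × 37% = £8880
  → £41690

£41690 > £33830, so the general income tax governs.

£41690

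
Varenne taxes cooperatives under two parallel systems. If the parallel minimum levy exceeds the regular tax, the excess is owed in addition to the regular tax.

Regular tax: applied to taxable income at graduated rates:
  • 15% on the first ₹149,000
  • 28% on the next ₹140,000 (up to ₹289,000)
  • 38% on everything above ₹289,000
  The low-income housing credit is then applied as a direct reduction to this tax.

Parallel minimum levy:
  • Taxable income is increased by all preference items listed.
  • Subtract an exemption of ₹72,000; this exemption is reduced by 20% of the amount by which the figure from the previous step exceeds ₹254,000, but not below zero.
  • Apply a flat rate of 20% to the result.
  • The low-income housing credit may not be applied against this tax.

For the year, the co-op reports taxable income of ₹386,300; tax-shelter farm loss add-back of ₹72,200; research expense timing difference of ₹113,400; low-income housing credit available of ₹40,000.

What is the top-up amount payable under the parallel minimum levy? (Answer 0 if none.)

₹54,172

Parallel minimum levy:
  Adjusted income: ₹386,300 + ₹72,200 + ₹113,400 = ₹571,900
  Exemption: ₹72,000 − 20% × (₹571,900 − ₹254,000) = ₹72,000 − ₹63,580 = ₹8,420
  Base: ₹571,900 − ₹8,420 = ₹563,480
  ₹563,480 × 20% = ₹112,696

Regular tax:
  ₹149,000 × 15% = ₹22,350
  ₹140,000 × 28% = ₹39,200
  ₹97,300 × 38% = ₹36,974
  → ₹98,524
  Less low-income housing credit ₹40,000 → ₹58,524

Excess of parallel minimum levy over regular tax: ₹112,696 − ₹58,524 = ₹54,172.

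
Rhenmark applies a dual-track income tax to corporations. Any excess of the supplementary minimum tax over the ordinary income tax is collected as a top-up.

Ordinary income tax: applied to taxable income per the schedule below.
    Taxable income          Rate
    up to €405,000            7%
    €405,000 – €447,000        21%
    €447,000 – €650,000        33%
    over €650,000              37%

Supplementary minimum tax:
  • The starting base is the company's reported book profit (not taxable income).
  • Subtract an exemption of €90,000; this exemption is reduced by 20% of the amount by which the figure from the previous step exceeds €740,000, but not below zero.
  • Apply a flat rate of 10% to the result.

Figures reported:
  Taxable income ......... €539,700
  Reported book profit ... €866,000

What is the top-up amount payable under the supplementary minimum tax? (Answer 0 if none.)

Ordinary income tax:
  €405,000 × 7% = €28,350
  €42,000 × 21% = €8,820
  €92,700 × 33% = €30,591
  → €67,761

Supplementary minimum tax:
  Base (reported book profit): €866,000
  Exemption: €90,000 − 20% × (€866,000 − €740,000) = €90,000 − €25,200 = €64,800
  Base: €866,000 − €64,800 = €801,200
  €801,200 × 10% = €80,120

Excess of supplementary minimum tax over ordinary income tax: €80,120 − €67,761 = €12,359.

€12,359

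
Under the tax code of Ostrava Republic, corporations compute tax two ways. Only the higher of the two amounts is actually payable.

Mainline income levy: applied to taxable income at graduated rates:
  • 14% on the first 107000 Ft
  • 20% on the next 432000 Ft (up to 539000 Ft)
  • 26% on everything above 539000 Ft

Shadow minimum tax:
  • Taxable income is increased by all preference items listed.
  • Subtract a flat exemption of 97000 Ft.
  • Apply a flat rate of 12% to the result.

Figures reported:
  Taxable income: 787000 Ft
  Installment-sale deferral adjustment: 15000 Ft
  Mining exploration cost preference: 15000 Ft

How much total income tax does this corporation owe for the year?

Shadow minimum tax:
  Adjusted income: 787000 Ft + 15000 Ft + 15000 Ft = 817000 Ft
  Less exemption 97000 Ft → base 720000 Ft
  720000 Ft × 12% = 86400 Ft

Mainline income levy:
  107000 Ft × 14% = 14980 Ft
  432000 Ft × 20% = 86400 Ft
  248000 Ft × 26% = 64480 Ft
  → 165860 Ft

165860 Ft > 86400 Ft, so the mainline income levy governs.

165860 Ft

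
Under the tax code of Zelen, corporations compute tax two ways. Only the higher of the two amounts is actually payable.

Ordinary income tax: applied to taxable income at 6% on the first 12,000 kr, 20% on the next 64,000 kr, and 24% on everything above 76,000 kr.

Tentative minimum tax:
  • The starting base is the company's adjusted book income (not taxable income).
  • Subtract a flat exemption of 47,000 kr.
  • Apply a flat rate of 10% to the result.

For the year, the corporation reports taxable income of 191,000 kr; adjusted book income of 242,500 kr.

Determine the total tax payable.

41,120 kr

Tentative minimum tax:
  Base (adjusted book income): 242,500 kr
  Less exemption 47,000 kr → base 195,500 kr
  195,500 kr × 10% = 19,550 kr

Ordinary income tax:
  12,000 kr × 6% = 720 kr
  64,000 kr × 20% = 12,800 kr
  115,000 kr × 24% = 27,600 kr
  → 41,120 kr

41,120 kr > 19,550 kr, so the ordinary income tax governs.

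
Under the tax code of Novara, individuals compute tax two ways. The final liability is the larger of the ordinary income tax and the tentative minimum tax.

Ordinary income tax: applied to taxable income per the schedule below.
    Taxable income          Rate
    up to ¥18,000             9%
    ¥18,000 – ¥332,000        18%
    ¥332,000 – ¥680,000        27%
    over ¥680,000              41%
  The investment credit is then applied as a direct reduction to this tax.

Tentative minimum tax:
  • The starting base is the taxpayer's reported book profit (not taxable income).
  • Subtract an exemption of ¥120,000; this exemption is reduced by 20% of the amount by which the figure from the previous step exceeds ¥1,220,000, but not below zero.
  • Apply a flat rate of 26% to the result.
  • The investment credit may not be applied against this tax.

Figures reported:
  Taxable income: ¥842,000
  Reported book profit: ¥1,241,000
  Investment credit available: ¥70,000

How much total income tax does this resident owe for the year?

Ordinary income tax:
  ¥18,000 × 9% = ¥1,620
  ¥314,000 × 18% = ¥56,520
  ¥348,000 × 27% = ¥93,960
  ¥162,000 × 41% = ¥66,420
  → ¥218,520
  Less investment credit ¥70,000 → ¥148,520

Tentative minimum tax:
  Base (reported book profit): ¥1,241,000
  Exemption: ¥120,000 − 20% × (¥1,241,000 − ¥1,220,000) = ¥120,000 − ¥4,200 = ¥115,800
  Base: ¥1,241,000 − ¥115,800 = ¥1,125,200
  ¥1,125,200 × 26% = ¥292,552

¥292,552 > ¥148,520, so the tentative minimum tax is the binding amount.

¥292,552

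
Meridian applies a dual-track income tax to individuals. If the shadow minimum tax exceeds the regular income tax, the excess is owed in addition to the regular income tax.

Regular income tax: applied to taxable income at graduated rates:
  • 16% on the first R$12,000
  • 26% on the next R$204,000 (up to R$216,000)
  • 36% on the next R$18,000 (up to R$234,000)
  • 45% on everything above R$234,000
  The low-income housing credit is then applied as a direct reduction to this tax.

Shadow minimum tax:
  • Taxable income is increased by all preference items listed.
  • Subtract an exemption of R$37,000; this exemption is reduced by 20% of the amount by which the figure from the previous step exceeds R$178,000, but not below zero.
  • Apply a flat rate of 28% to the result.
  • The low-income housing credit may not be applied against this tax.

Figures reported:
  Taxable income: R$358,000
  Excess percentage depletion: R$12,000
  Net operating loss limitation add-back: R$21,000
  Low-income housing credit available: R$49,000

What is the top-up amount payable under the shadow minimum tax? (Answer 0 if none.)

R$41,240

Regular income tax:
  R$12,000 × 16% = R$1,920
  R$204,000 × 26% = R$53,040
  R$18,000 × 36% = R$6,480
  R$124,000 × 45% = R$55,800
  → R$117,240
  Less low-income housing credit R$49,000 → R$68,240

Shadow minimum tax:
  Adjusted income: R$358,000 + R$12,000 + R$21,000 = R$391,000
  Exemption: 20% × (R$391,000 − R$178,000) = R$42,600 ≥ R$37,000, so the exemption is fully phased out
  Base: R$391,000 − R$0 = R$391,000
  R$391,000 × 28% = R$109,480

Excess of shadow minimum tax over regular income tax: R$109,480 − R$68,240 = R$41,240.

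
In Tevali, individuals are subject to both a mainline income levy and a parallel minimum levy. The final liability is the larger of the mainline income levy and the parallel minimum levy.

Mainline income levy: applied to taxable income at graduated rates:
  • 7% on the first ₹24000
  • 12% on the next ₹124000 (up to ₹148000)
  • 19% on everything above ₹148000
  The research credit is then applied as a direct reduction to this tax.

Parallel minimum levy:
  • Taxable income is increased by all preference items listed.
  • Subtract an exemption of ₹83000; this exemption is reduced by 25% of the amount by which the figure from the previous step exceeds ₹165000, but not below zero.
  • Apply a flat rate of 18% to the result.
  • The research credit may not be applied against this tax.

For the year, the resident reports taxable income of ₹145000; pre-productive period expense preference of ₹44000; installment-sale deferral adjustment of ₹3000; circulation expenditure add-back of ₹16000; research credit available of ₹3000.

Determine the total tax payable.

₹24435

Parallel minimum levy:
  Adjusted income: ₹145000 + ₹44000 + ₹3000 + ₹16000 = ₹208000
  Exemption: ₹83000 − 25% × (₹208000 − ₹165000) = ₹83000 − ₹10750 = ₹72250
  Base: ₹208000 − ₹72250 = ₹135750
  ₹135750 × 18% = ₹24435

Mainline income levy:
  ₹24000 × 7% = ₹1680
  ₹121000 × 12% = ₹14520
  → ₹16200
  Less research credit ₹3000 → ₹13200

₹24435 > ₹13200, so the parallel minimum levy is the binding amount.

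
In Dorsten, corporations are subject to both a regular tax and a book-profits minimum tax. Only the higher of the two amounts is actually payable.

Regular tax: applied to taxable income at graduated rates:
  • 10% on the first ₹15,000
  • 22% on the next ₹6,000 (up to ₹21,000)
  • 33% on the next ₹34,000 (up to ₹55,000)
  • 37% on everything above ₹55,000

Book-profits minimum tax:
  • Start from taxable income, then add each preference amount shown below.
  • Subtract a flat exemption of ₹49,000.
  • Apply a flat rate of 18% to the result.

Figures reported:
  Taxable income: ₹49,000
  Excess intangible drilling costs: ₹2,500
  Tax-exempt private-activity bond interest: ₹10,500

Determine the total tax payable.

Book-profits minimum tax:
  Adjusted income: ₹49,000 + ₹2,500 + ₹10,500 = ₹62,000
  Less exemption ₹49,000 → base ₹13,000
  ₹13,000 × 18% = ₹2,340

Regular tax:
  ₹15,000 × 10% = ₹1,500
  ₹6,000 × 22% = ₹1,320
  ₹28,000 × 33% = ₹9,240
  → ₹12,060

₹12,060 > ₹2,340, so the regular tax governs.

₹12,060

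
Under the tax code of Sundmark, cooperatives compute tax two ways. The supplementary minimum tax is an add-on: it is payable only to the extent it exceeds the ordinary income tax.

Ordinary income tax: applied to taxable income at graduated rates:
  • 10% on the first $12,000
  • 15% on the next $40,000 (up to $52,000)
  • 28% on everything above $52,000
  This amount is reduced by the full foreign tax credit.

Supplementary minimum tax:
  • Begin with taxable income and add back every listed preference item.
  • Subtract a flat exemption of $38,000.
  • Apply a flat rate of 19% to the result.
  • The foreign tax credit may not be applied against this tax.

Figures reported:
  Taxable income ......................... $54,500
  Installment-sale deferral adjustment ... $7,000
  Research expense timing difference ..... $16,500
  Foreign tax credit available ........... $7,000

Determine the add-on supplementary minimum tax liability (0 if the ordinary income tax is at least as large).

$6,700

Ordinary income tax:
  $12,000 × 10% = $1,200
  $40,000 × 15% = $6,000
  $2,500 × 28% = $700
  → $7,900
  Less foreign tax credit $7,000 → $900

Supplementary minimum tax:
  Adjusted income: $54,500 + $7,000 + $16,500 = $78,000
  Less exemption $38,000 → base $40,000
  $40,000 × 19% = $7,600

Excess of supplementary minimum tax over ordinary income tax: $7,600 − $900 = $6,700.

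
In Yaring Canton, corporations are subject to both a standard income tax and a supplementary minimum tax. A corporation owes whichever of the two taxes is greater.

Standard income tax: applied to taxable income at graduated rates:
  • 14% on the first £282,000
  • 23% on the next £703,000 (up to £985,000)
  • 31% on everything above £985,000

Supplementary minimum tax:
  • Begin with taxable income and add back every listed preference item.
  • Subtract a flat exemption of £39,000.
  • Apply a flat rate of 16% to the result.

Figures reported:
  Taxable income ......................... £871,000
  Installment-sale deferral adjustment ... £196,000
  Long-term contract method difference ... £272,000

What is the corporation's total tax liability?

£208,000

Supplementary minimum tax:
  Adjusted income: £871,000 + £196,000 + £272,000 = £1,339,000
  Less exemption £39,000 → base £1,300,000
  £1,300,000 × 16% = £208,000

Standard income tax:
  £282,000 × 14% = £39,480
  £589,000 × 23% = £135,470
  → £174,950

£208,000 > £174,950, so the supplementary minimum tax is the binding amount.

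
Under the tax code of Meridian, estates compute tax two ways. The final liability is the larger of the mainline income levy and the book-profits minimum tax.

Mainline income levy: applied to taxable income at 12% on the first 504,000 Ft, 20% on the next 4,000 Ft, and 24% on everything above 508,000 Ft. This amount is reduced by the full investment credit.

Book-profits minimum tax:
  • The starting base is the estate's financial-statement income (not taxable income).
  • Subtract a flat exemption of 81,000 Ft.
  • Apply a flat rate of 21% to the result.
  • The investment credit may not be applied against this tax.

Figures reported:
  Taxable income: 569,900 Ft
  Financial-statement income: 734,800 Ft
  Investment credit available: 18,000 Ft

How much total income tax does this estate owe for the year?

Mainline income levy:
  504,000 Ft × 12% = 60,480 Ft
  4,000 Ft × 20% = 800 Ft
  61,900 Ft × 24% = 14,856 Ft
  → 76,136 Ft
  Less investment credit 18,000 Ft → 58,136 Ft

Book-profits minimum tax:
  Base (financial-statement income): 734,800 Ft
  Less exemption 81,000 Ft → base 653,800 Ft
  653,800 Ft × 21% = 137,298 Ft

137,298 Ft > 58,136 Ft, so the book-profits minimum tax is the binding amount.

137,298 Ft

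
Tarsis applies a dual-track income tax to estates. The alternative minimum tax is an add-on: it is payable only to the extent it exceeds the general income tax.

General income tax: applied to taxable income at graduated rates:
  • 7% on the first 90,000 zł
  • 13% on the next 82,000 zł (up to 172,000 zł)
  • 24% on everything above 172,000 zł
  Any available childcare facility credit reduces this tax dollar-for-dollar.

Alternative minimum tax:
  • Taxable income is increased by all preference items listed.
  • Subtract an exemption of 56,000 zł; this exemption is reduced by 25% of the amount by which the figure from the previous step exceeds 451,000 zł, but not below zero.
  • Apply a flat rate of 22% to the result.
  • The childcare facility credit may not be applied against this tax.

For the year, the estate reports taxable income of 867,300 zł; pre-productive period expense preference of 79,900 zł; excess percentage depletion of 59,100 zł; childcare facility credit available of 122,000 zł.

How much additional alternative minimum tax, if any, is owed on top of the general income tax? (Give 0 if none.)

159,554 zł

General income tax:
  90,000 zł × 7% = 6,300 zł
  82,000 zł × 13% = 10,660 zł
  695,300 zł × 24% = 166,872 zł
  → 183,832 zł
  Less childcare facility credit 122,000 zł → 61,832 zł

Alternative minimum tax:
  Adjusted income: 867,300 zł + 79,900 zł + 59,100 zł = 1,006,300 zł
  Exemption: 25% × (1,006,300 zł − 451,000 zł) = 138,825 zł ≥ 56,000 zł, so the exemption is fully phased out
  Base: 1,006,300 zł − 0 zł = 1,006,300 zł
  1,006,300 zł × 22% = 221,386 zł

Excess of alternative minimum tax over general income tax: 221,386 zł − 61,832 zł = 159,554 zł.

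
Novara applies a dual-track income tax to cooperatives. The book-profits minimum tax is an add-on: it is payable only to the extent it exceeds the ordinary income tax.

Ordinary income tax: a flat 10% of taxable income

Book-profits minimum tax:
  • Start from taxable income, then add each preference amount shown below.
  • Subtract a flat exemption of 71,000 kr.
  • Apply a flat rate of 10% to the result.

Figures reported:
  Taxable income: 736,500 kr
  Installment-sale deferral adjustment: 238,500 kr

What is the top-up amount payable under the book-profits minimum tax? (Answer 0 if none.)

Book-profits minimum tax:
  Adjusted income: 736,500 kr + 238,500 kr = 975,000 kr
  Less exemption 71,000 kr → base 904,000 kr
  904,000 kr × 10% = 90,400 kr

Ordinary income tax:
  736,500 kr × 10% = 73,650 kr

Excess of book-profits minimum tax over ordinary income tax: 90,400 kr − 73,650 kr = 16,750 kr.

16,750 kr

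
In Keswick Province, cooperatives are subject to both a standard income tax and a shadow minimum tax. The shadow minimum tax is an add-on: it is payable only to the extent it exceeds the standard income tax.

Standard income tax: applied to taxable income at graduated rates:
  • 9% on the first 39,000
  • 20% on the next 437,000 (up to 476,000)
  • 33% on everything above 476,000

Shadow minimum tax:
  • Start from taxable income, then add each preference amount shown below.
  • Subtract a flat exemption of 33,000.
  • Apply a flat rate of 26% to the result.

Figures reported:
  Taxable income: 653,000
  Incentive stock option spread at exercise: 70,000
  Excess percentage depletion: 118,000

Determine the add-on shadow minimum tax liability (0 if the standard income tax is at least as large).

60,760

Standard income tax:
  39,000 × 9% = 3,510
  437,000 × 20% = 87,400
  177,000 × 33% = 58,410
  → 149,320

Shadow minimum tax:
  Adjusted income: 653,000 + 70,000 + 118,000 = 841,000
  Less exemption 33,000 → base 808,000
  808,000 × 26% = 210,080

Excess of shadow minimum tax over standard income tax: 210,080 − 149,320 = 60,760.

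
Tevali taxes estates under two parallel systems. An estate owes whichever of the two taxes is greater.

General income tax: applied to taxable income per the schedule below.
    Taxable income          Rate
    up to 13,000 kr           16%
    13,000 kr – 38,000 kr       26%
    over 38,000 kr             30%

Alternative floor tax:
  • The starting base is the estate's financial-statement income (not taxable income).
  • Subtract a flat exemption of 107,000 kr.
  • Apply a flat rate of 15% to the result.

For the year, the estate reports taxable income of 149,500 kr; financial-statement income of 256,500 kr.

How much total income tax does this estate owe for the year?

42,030 kr

General income tax:
  13,000 kr × 16% = 2,080 kr
  25,000 kr × 26% = 6,500 kr
  111,500 kr × 30% = 33,450 kr
  → 42,030 kr

Alternative floor tax:
  Base (financial-statement income): 256,500 kr
  Less exemption 107,000 kr → base 149,500 kr
  149,500 kr × 15% = 22,425 kr

42,030 kr > 22,425 kr, so the general income tax governs.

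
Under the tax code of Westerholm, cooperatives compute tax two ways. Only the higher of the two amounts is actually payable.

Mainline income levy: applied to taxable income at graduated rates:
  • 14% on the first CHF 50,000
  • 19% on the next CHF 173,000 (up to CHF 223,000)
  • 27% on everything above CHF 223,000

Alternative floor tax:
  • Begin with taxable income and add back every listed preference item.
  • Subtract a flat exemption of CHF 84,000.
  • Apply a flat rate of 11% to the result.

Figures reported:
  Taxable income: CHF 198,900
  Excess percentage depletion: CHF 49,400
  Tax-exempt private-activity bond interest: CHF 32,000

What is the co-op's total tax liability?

Mainline income levy:
  CHF 50,000 × 14% = CHF 7,000
  CHF 148,900 × 19% = CHF 28,291
  → CHF 35,291

Alternative floor tax:
  Adjusted income: CHF 198,900 + CHF 49,400 + CHF 32,000 = CHF 280,300
  Less exemption CHF 84,000 → base CHF 196,300
  CHF 196,300 × 11% = CHF 21,593

CHF 35,291 > CHF 21,593, so the mainline income levy governs.

CHF 35,291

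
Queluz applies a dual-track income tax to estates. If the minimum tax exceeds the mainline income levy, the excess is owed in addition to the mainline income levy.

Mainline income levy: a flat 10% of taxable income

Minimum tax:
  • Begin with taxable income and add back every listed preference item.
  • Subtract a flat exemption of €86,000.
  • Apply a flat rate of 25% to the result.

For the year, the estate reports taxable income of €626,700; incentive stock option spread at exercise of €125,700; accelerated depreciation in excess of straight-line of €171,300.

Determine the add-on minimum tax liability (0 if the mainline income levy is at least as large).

Mainline income levy:
  €626,700 × 10% = €62,670

Minimum tax:
  Adjusted income: €626,700 + €125,700 + €171,300 = €923,700
  Less exemption €86,000 → base €837,700
  €837,700 × 25% = €209,425

Excess of minimum tax over mainline income levy: €209,425 − €62,670 = €146,755.

€146,755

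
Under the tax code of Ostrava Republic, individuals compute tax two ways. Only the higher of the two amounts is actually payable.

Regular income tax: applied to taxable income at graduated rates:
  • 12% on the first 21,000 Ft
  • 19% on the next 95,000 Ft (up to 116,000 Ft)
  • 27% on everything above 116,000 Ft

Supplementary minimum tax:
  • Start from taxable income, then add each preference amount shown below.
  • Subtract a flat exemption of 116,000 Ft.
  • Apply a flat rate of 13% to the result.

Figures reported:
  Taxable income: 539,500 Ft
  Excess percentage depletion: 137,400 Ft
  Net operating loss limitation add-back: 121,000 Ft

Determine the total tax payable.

134,915 Ft

Regular income tax:
  21,000 Ft × 12% = 2,520 Ft
  95,000 Ft × 19% = 18,050 Ft
  423,500 Ft × 27% = 114,345 Ft
  → 134,915 Ft

Supplementary minimum tax:
  Adjusted income: 539,500 Ft + 137,400 Ft + 121,000 Ft = 797,900 Ft
  Less exemption 116,000 Ft → base 681,900 Ft
  681,900 Ft × 13% = 88,647 Ft

134,915 Ft > 88,647 Ft, so the regular income tax governs.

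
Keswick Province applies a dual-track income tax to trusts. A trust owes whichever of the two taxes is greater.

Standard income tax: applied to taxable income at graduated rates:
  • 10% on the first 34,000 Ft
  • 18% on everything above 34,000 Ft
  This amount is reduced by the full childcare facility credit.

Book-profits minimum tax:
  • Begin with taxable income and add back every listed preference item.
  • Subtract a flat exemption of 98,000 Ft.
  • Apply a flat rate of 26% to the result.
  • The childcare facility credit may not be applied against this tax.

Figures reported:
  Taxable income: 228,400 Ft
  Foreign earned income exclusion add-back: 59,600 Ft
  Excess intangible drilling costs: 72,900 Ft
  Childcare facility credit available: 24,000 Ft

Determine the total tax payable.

Standard income tax:
  34,000 Ft × 10% = 3,400 Ft
  194,400 Ft × 18% = 34,992 Ft
  → 38,392 Ft
  Less childcare facility credit 24,000 Ft → 14,392 Ft

Book-profits minimum tax:
  Adjusted income: 228,400 Ft + 59,600 Ft + 72,900 Ft = 360,900 Ft
  Less exemption 98,000 Ft → base 262,900 Ft
  262,900 Ft × 26% = 68,354 Ft

68,354 Ft > 14,392 Ft, so the book-profits minimum tax is the binding amount.

68,354 Ft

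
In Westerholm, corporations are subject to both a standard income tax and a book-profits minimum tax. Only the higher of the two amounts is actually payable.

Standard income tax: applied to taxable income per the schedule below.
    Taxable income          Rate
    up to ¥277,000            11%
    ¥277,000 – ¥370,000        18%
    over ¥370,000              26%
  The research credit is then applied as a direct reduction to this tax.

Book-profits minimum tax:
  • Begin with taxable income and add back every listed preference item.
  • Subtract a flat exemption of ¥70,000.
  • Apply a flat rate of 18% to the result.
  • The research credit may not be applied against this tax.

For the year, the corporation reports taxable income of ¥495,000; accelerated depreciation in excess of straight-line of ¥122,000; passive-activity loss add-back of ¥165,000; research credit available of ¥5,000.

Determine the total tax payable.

¥128,160

Standard income tax:
  ¥277,000 × 11% = ¥30,470
  ¥93,000 × 18% = ¥16,740
  ¥125,000 × 26% = ¥32,500
  → ¥79,710
  Less research credit ¥5,000 → ¥74,710

Book-profits minimum tax:
  Adjusted income: ¥495,000 + ¥122,000 + ¥165,000 = ¥782,000
  Less exemption ¥70,000 → base ¥712,000
  ¥712,000 × 18% = ¥128,160

¥128,160 > ¥74,710, so the book-profits minimum tax is the binding amount.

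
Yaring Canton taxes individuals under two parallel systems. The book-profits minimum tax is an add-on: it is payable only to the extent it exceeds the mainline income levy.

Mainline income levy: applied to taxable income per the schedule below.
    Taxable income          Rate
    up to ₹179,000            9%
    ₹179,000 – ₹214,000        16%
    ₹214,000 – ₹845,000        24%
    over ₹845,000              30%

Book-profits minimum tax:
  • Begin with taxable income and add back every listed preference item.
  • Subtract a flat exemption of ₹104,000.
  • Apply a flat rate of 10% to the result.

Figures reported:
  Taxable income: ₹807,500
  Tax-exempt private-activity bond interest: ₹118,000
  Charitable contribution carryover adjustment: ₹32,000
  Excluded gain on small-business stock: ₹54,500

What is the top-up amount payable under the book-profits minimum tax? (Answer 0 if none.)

Mainline income levy:
  ₹179,000 × 9% = ₹16,110
  ₹35,000 × 16% = ₹5,600
  ₹593,500 × 24% = ₹142,440
  → ₹164,150

Book-profits minimum tax:
  Adjusted income: ₹807,500 + ₹118,000 + ₹32,000 + ₹54,500 = ₹1,012,000
  Less exemption ₹104,000 → base ₹908,000
  ₹908,000 × 10% = ₹90,800

₹90,800 ≤ ₹164,150, so no add-on is due.

₹0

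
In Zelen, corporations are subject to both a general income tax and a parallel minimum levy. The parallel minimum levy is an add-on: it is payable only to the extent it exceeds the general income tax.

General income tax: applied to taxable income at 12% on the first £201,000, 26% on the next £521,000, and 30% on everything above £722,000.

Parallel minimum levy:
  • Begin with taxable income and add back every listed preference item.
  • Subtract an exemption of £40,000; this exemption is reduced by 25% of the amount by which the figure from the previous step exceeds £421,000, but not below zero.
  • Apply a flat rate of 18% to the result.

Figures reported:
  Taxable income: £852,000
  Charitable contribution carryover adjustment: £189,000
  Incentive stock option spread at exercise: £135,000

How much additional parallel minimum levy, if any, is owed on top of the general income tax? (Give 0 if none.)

General income tax:
  £201,000 × 12% = £24,120
  £521,000 × 26% = £135,460
  £130,000 × 30% = £39,000
  → £198,580

Parallel minimum levy:
  Adjusted income: £852,000 + £189,000 + £135,000 = £1,176,000
  Exemption: 25% × (£1,176,000 − £421,000) = £188,750 ≥ £40,000, so the exemption is fully phased out
  Base: £1,176,000 − £0 = £1,176,000
  £1,176,000 × 18% = £211,680

Excess of parallel minimum levy over general income tax: £211,680 − £198,580 = £13,100.

£13,100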